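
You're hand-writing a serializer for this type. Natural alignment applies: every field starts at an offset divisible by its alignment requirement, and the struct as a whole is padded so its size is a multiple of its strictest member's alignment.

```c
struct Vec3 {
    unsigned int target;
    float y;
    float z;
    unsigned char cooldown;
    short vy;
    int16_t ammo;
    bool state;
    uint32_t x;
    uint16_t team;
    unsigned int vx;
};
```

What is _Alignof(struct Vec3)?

4

member alignments: target=4, y=4, z=4, cooldown=1, vy=2, ammo=2, state=1, x=4, team=2, vx=4
max = 4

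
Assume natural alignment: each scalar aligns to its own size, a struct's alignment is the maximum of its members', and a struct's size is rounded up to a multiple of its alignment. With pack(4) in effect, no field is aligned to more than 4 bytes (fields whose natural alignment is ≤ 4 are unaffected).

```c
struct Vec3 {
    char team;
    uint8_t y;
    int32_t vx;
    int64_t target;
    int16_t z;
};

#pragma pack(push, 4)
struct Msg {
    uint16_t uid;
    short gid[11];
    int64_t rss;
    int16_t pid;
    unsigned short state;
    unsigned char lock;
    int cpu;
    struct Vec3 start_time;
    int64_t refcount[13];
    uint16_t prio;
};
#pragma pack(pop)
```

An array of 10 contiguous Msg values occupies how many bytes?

Vec3: 0..1  team  (1B, 1-aligned); 1..2  y  (1B, 1-aligned); 2..4  -- padding (2B); 4..8  vx  (4B, 4-aligned); 8..16  target  (8B, 8-aligned); 16..18  z  (2B, 2-aligned); 18..24  -- tail padding (6B); sizeof = 24, alignof = 8
0..2  uid  (2B, 2-aligned)
2..24  gid  (22B, 2-aligned)
24..32  rss  (8B, 4-aligned)
32..34  pid  (2B, 2-aligned)
34..36  state  (2B, 2-aligned)
36..37  lock  (1B, 1-aligned)
37..40  -- padding (3B)
40..44  cpu  (4B, 4-aligned)
44..68  start_time  (24B, 4-aligned)
68..172  refcount  (104B, 4-aligned)
172..174  prio  (2B, 2-aligned)
174..176  -- tail padding (2B)
sizeof = 176, alignof = 4
array of 10: 10 × 176 = 1760

1760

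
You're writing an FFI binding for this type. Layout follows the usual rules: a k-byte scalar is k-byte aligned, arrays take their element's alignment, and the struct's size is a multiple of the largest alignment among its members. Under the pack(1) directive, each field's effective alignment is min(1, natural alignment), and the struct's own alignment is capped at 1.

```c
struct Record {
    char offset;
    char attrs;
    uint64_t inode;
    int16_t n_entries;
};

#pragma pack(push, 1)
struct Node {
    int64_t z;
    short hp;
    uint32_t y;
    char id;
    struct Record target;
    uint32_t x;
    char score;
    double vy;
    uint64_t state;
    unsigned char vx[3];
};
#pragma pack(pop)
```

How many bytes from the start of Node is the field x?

39

Record: offset at 0 (size 1, align 1) → ends 1; attrs at 1 (size 1, align 1) → ends 2; pad 6 to align 8 for inode; inode at 8 (size 8, align 8) → ends 16; n_entries at 16 (size 2, align 2) → ends 18; tail pad 6 to reach multiple of 8; total 24 bytes, alignment 8
z at 0 (size 8, align 1) → ends 8
hp at 8 (size 2, align 1) → ends 10
y at 10 (size 4, align 1) → ends 14
id at 14 (size 1, align 1) → ends 15
target at 15 (size 24, align 1) → ends 39
x at 39 (size 4, align 1) → ends 43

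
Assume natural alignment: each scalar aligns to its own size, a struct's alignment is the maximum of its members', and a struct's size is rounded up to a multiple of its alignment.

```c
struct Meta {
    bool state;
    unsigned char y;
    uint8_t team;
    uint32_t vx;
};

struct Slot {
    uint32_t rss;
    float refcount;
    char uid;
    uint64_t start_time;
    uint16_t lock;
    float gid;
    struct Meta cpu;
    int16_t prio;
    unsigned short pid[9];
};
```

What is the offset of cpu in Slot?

Meta: @0: state [1B, align 1] → 1; @1: y [1B, align 1] → 2; @2: team [1B, align 1] → 3; +1 pad (align 4); @4: vx [4B, align 4] → 8; size 8, align 4
@0: rss [4B, align 4] → 4
@4: refcount [4B, align 4] → 8
@8: uid [1B, align 1] → 9
+7 pad (align 8)
@16: start_time [8B, align 8] → 24
@24: lock [2B, align 2] → 26
+2 pad (align 4)
@28: gid [4B, align 4] → 32
@32: cpu [8B, align 4] → 40

32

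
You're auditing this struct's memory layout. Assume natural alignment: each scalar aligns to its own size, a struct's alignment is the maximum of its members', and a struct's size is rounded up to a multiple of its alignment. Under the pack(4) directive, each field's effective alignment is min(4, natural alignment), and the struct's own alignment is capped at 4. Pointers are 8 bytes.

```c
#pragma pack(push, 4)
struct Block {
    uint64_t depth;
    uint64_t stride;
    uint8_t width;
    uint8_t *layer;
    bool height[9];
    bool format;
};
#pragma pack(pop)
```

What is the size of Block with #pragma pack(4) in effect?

0..8  depth  (8B, 4-aligned)
8..16  stride  (8B, 4-aligned)
16..17  width  (1B, 1-aligned)
17..20  -- padding (3B)
20..28  layer  (8B, 4-aligned)
28..37  height  (9B, 1-aligned)
37..38  format  (1B, 1-aligned)
38..40  -- tail padding (2B)
sizeof = 40, alignof = 4

40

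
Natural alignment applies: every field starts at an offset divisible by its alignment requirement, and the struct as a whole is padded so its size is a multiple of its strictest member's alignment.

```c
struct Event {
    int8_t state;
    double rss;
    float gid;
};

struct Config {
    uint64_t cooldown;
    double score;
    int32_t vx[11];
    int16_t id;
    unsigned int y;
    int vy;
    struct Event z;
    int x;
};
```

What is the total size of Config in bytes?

104

Event: @0: state [1B, align 1] → 1; +7 pad (align 8); @8: rss [8B, align 8] → 16; @16: gid [4B, align 4] → 20; +4 tail pad (align 8); size 24, align 8
@0: cooldown [8B, align 8] → 8
@8: score [8B, align 8] → 16
@16: vx [44B, align 4] → 60
@60: id [2B, align 2] → 62
+2 pad (align 4)
@64: y [4B, align 4] → 68
@68: vy [4B, align 4] → 72
@72: z [24B, align 8] → 96
@96: x [4B, align 4] → 100
+4 tail pad (align 8)
size 104, align 8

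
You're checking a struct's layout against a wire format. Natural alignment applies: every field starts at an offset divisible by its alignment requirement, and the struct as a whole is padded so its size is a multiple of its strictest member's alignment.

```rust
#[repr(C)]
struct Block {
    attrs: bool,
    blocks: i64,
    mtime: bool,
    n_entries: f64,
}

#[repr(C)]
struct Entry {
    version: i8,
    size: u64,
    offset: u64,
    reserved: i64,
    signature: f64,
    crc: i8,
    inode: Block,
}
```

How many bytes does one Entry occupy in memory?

80 bytes

Block: 0..1  attrs  (1B, 1-aligned); 1..8  -- padding (7B); 8..16  blocks  (8B, 8-aligned); 16..17  mtime  (1B, 1-aligned); 17..24  -- padding (7B); 24..32  n_entries  (8B, 8-aligned); sizeof = 32, alignof = 8
0..1  version  (1B, 1-aligned)
1..8  -- padding (7B)
8..16  size  (8B, 8-aligned)
16..24  offset  (8B, 8-aligned)
24..32  reserved  (8B, 8-aligned)
32..40  signature  (8B, 8-aligned)
40..41  crc  (1B, 1-aligned)
41..48  -- padding (7B)
48..80  inode  (32B, 8-aligned)
sizeof = 80, alignof = 8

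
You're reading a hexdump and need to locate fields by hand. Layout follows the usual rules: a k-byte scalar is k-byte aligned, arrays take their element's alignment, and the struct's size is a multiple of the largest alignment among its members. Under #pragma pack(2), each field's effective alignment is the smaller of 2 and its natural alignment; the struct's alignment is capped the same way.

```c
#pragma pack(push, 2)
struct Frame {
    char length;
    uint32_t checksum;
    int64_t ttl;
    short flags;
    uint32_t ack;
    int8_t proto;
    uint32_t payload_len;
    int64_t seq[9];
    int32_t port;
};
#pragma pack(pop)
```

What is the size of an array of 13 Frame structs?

@0: length [1B, align 1] → 1
+1 pad (align 2)
@2: checksum [4B, align 2] → 6
@6: ttl [8B, align 2] → 14
@14: flags [2B, align 2] → 16
@16: ack [4B, align 2] → 20
@20: proto [1B, align 1] → 21
+1 pad (align 2)
@22: payload_len [4B, align 2] → 26
@26: seq [72B, align 2] → 98
@98: port [4B, align 2] → 102
size 102, align 2
array of 13: 13 × 102 = 1326

1326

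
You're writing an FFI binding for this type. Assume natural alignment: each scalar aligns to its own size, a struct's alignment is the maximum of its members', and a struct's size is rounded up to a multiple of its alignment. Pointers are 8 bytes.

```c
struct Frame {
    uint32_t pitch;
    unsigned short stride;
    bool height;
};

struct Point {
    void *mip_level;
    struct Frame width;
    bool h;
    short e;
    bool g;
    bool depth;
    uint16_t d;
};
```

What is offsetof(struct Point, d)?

22

Frame: @0: pitch [4B, align 4] → 4; @4: stride [2B, align 2] → 6; @6: height [1B, align 1] → 7; +1 tail pad (align 4); size 8, align 4
@0: mip_level [8B, align 8] → 8
@8: width [8B, align 4] → 16
@16: h [1B, align 1] → 17
+1 pad (align 2)
@18: e [2B, align 2] → 20
@20: g [1B, align 1] → 21
@21: depth [1B, align 1] → 22
@22: d [2B, align 2] → 24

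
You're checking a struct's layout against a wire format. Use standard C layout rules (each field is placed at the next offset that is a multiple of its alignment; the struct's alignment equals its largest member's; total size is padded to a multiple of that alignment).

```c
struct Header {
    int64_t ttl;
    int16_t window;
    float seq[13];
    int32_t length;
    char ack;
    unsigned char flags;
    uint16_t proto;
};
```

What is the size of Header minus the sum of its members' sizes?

@0: ttl [8B, align 8] → 8
@8: window [2B, align 2] → 10
+2 pad (align 4)
@12: seq [52B, align 4] → 64
@64: length [4B, align 4] → 68
@68: ack [1B, align 1] → 69
@69: flags [1B, align 1] → 70
@70: proto [2B, align 2] → 72
size 72, align 8
data bytes 70, size 72 → padding 2

2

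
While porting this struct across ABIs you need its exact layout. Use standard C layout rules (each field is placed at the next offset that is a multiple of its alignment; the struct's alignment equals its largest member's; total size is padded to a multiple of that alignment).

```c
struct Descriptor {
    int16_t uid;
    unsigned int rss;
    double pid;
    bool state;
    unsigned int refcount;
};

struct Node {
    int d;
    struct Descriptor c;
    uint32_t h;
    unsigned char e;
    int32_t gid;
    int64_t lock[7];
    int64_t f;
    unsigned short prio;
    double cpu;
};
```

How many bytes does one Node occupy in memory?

128 bytes

Descriptor: @0: uid [2B, align 2] → 2; +2 pad (align 4); @4: rss [4B, align 4] → 8; @8: pid [8B, align 8] → 16; @16: state [1B, align 1] → 17; +3 pad (align 4); @20: refcount [4B, align 4] → 24; size 24, align 8
@0: d [4B, align 4] → 4
+4 pad (align 8)
@8: c [24B, align 8] → 32
@32: h [4B, align 4] → 36
@36: e [1B, align 1] → 37
+3 pad (align 4)
@40: gid [4B, align 4] → 44
+4 pad (align 8)
@48: lock [56B, align 8] → 104
@104: f [8B, align 8] → 112
@112: prio [2B, align 2] → 114
+6 pad (align 8)
@120: cpu [8B, align 8] → 128
size 128, align 8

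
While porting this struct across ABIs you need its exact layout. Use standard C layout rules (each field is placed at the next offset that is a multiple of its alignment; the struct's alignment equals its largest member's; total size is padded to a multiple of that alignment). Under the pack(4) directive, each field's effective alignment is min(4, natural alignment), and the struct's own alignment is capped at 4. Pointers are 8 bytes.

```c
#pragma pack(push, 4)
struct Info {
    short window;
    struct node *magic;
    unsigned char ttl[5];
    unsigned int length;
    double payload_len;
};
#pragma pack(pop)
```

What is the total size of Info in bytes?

32

window at 0 (size 2, align 2) → ends 2
pad 2 to align 4 for magic
magic at 4 (size 8, align 4) → ends 12
ttl at 12 (size 5, align 1) → ends 17
pad 3 to align 4 for length
length at 20 (size 4, align 4) → ends 24
payload_len at 24 (size 8, align 4) → ends 32
total 32 bytes, alignment 4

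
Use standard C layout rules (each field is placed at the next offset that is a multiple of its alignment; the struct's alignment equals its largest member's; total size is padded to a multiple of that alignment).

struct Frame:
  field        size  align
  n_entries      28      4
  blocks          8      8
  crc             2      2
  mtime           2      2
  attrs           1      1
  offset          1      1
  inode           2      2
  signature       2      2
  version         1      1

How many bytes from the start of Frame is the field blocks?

32

n_entries at 0 (size 28, align 4) → ends 28
pad 4 to align 8 for blocks
blocks at 32 (size 8, align 8) → ends 40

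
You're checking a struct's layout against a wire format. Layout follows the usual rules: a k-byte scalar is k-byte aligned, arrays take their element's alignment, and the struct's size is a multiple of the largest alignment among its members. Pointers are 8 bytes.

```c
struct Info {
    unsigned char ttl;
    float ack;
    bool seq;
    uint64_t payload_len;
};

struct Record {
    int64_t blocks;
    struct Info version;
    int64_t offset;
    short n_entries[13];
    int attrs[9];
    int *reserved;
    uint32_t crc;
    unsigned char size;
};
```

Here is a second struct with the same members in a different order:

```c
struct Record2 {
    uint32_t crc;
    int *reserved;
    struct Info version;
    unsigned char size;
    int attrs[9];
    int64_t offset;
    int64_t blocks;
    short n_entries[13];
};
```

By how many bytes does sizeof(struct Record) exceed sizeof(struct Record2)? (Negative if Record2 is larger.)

-8

Info: @0: ttl [1B, align 1] → 1; +3 pad (align 4); @4: ack [4B, align 4] → 8; @8: seq [1B, align 1] → 9; +7 pad (align 8); @16: payload_len [8B, align 8] → 24; size 24, align 8
@0: blocks [8B, align 8] → 8
@8: version [24B, align 8] → 32
@32: offset [8B, align 8] → 40
@40: n_entries [26B, align 2] → 66
+2 pad (align 4)
@68: attrs [36B, align 4] → 104
@104: reserved [8B, align 8] → 112
@112: crc [4B, align 4] → 116
@116: size [1B, align 1] → 117
+3 tail pad (align 8)
size 120, align 8
— Record2 —
@0: crc [4B, align 4] → 4
+4 pad (align 8)
@8: reserved [8B, align 8] → 16
@16: version [24B, align 8] → 40
@40: size [1B, align 1] → 41
+3 pad (align 4)
@44: attrs [36B, align 4] → 80
@80: offset [8B, align 8] → 88
@88: blocks [8B, align 8] → 96
@96: n_entries [26B, align 2] → 122
+6 tail pad (align 8)
size 128, align 8
120 − 128 = -8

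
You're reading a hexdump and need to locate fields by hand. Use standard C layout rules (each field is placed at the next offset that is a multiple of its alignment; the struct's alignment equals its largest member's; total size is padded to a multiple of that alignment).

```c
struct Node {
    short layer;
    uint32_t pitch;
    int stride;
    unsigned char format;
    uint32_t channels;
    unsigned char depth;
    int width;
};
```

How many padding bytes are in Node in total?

layer at 0 (size 2, align 2) → ends 2
pad 2 to align 4 for pitch
pitch at 4 (size 4, align 4) → ends 8
stride at 8 (size 4, align 4) → ends 12
format at 12 (size 1, align 1) → ends 13
pad 3 to align 4 for channels
channels at 16 (size 4, align 4) → ends 20
depth at 20 (size 1, align 1) → ends 21
pad 3 to align 4 for width
width at 24 (size 4, align 4) → ends 28
total 28 bytes, alignment 4
data bytes 20, size 28 → padding 8

8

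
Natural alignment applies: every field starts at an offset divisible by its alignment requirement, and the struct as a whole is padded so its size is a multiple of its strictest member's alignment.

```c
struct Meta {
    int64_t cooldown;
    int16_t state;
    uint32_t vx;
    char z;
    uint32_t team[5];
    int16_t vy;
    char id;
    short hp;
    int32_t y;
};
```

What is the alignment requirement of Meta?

member alignments: cooldown=8, state=2, vx=4, z=1, team=4, vy=2, id=1, hp=2, y=4
max = 8

8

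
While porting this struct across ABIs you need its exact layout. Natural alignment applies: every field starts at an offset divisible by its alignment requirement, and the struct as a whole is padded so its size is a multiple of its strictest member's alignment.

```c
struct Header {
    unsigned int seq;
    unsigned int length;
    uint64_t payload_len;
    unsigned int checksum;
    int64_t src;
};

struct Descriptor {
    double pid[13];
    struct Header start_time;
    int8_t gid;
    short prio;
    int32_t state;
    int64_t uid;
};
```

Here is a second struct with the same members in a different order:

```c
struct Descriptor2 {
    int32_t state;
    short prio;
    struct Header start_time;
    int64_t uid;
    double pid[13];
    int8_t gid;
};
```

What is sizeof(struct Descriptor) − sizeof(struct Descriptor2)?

-8

Header: 0..4  seq  (4B, 4-aligned); 4..8  length  (4B, 4-aligned); 8..16  payload_len  (8B, 8-aligned); 16..20  checksum  (4B, 4-aligned); 20..24  -- padding (4B); 24..32  src  (8B, 8-aligned); sizeof = 32, alignof = 8
0..104  pid  (104B, 8-aligned)
104..136  start_time  (32B, 8-aligned)
136..137  gid  (1B, 1-aligned)
137..138  -- padding (1B)
138..140  prio  (2B, 2-aligned)
140..144  state  (4B, 4-aligned)
144..152  uid  (8B, 8-aligned)
sizeof = 152, alignof = 8
— Descriptor2 —
0..4  state  (4B, 4-aligned)
4..6  prio  (2B, 2-aligned)
6..8  -- padding (2B)
8..40  start_time  (32B, 8-aligned)
40..48  uid  (8B, 8-aligned)
48..152  pid  (104B, 8-aligned)
152..153  gid  (1B, 1-aligned)
153..160  -- tail padding (7B)
sizeof = 160, alignof = 8
152 − 160 = -8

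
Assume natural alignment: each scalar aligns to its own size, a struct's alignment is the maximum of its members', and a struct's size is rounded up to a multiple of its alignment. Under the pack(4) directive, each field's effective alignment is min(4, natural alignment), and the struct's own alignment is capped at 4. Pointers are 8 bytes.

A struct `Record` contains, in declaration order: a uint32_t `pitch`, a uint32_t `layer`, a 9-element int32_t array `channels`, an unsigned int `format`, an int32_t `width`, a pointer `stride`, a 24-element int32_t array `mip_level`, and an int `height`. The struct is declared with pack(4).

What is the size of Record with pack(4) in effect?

0..4  pitch  (4B, 4-aligned)
4..8  layer  (4B, 4-aligned)
8..44  channels  (36B, 4-aligned)
44..48  format  (4B, 4-aligned)
48..52  width  (4B, 4-aligned)
52..60  stride  (8B, 4-aligned)
60..156  mip_level  (96B, 4-aligned)
156..160  height  (4B, 4-aligned)
sizeof = 160, alignof = 4

160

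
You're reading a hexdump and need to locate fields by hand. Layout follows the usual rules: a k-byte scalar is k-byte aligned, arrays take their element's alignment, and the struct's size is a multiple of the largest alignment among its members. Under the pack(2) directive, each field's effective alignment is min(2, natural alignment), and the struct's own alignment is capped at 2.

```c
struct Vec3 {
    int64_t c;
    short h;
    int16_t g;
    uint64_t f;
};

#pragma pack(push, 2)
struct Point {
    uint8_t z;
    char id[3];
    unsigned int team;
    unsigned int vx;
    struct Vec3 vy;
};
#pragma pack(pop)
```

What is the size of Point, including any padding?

Vec3: @0: c [8B, align 8] → 8; @8: h [2B, align 2] → 10; @10: g [2B, align 2] → 12; +4 pad (align 8); @16: f [8B, align 8] → 24; size 24, align 8
@0: z [1B, align 1] → 1
@1: id [3B, align 1] → 4
@4: team [4B, align 2] → 8
@8: vx [4B, align 2] → 12
@12: vy [24B, align 2] → 36
size 36, align 2

36 bytes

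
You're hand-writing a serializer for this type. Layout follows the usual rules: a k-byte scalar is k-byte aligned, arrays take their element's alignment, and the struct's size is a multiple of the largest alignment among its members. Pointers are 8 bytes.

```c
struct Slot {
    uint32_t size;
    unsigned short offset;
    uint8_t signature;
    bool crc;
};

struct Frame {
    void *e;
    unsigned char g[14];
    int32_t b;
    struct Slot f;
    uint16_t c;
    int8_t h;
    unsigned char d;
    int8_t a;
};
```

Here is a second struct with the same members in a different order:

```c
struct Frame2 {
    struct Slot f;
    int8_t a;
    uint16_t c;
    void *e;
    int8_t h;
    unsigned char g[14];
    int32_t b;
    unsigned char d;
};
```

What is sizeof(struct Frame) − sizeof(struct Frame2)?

0

Slot: size at 0 (size 4, align 4) → ends 4; offset at 4 (size 2, align 2) → ends 6; signature at 6 (size 1, align 1) → ends 7; crc at 7 (size 1, align 1) → ends 8; total 8 bytes, alignment 4
e at 0 (size 8, align 8) → ends 8
g at 8 (size 14, align 1) → ends 22
pad 2 to align 4 for b
b at 24 (size 4, align 4) → ends 28
f at 28 (size 8, align 4) → ends 36
c at 36 (size 2, align 2) → ends 38
h at 38 (size 1, align 1) → ends 39
d at 39 (size 1, align 1) → ends 40
a at 40 (size 1, align 1) → ends 41
tail pad 7 to reach multiple of 8
total 48 bytes, alignment 8
— Frame2 —
f at 0 (size 8, align 4) → ends 8
a at 8 (size 1, align 1) → ends 9
pad 1 to align 2 for c
c at 10 (size 2, align 2) → ends 12
pad 4 to align 8 for e
e at 16 (size 8, align 8) → ends 24
h at 24 (size 1, align 1) → ends 25
g at 25 (size 14, align 1) → ends 39
pad 1 to align 4 for b
b at 40 (size 4, align 4) → ends 44
d at 44 (size 1, align 1) → ends 45
tail pad 3 to reach multiple of 8
total 48 bytes, alignment 8
48 − 48 = 0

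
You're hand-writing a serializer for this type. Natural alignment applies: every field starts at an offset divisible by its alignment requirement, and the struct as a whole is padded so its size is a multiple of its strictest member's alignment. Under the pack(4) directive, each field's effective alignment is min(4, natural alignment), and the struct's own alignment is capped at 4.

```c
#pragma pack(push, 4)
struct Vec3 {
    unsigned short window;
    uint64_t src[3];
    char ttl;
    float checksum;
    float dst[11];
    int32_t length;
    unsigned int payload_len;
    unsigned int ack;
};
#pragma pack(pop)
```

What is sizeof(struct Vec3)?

92 bytes

@0: window [2B, align 2] → 2
+2 pad (align 4)
@4: src [24B, align 4] → 28
@28: ttl [1B, align 1] → 29
+3 pad (align 4)
@32: checksum [4B, align 4] → 36
@36: dst [44B, align 4] → 80
@80: length [4B, align 4] → 84
@84: payload_len [4B, align 4] → 88
@88: ack [4B, align 4] → 92
size 92, align 4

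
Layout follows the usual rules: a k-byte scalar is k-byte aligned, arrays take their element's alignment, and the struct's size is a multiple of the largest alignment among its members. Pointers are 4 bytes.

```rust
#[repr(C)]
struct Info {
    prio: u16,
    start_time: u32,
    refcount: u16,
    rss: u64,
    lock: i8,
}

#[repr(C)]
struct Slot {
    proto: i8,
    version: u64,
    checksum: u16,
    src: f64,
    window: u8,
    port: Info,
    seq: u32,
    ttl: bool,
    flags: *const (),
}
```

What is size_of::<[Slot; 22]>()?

Info: 0..2  prio  (2B, 2-aligned); 2..4  -- padding (2B); 4..8  start_time  (4B, 4-aligned); 8..10  refcount  (2B, 2-aligned); 10..16  -- padding (6B); 16..24  rss  (8B, 8-aligned); 24..25  lock  (1B, 1-aligned); 25..32  -- tail padding (7B); sizeof = 32, alignof = 8
0..1  proto  (1B, 1-aligned)
1..8  -- padding (7B)
8..16  version  (8B, 8-aligned)
16..18  checksum  (2B, 2-aligned)
18..24  -- padding (6B)
24..32  src  (8B, 8-aligned)
32..33  window  (1B, 1-aligned)
33..40  -- padding (7B)
40..72  port  (32B, 8-aligned)
72..76  seq  (4B, 4-aligned)
76..77  ttl  (1B, 1-aligned)
77..80  -- padding (3B)
80..84  flags  (4B, 4-aligned)
84..88  -- tail padding (4B)
sizeof = 88, alignof = 8
array of 22: 22 × 88 = 1936

1936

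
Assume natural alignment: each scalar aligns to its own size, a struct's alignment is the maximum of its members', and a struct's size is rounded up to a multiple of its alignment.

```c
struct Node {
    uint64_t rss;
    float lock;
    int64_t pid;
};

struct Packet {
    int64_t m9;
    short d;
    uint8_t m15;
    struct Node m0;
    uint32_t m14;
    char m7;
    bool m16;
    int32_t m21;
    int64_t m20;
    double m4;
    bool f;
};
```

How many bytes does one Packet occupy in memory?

Node: @0: rss [8B, align 8] → 8; @8: lock [4B, align 4] → 12; +4 pad (align 8); @16: pid [8B, align 8] → 24; size 24, align 8
@0: m9 [8B, align 8] → 8
@8: d [2B, align 2] → 10
@10: m15 [1B, align 1] → 11
+5 pad (align 8)
@16: m0 [24B, align 8] → 40
@40: m14 [4B, align 4] → 44
@44: m7 [1B, align 1] → 45
@45: m16 [1B, align 1] → 46
+2 pad (align 4)
@48: m21 [4B, align 4] → 52
+4 pad (align 8)
@56: m20 [8B, align 8] → 64
@64: m4 [8B, align 8] → 72
@72: f [1B, align 1] → 73
+7 tail pad (align 8)
size 80, align 8

80 bytes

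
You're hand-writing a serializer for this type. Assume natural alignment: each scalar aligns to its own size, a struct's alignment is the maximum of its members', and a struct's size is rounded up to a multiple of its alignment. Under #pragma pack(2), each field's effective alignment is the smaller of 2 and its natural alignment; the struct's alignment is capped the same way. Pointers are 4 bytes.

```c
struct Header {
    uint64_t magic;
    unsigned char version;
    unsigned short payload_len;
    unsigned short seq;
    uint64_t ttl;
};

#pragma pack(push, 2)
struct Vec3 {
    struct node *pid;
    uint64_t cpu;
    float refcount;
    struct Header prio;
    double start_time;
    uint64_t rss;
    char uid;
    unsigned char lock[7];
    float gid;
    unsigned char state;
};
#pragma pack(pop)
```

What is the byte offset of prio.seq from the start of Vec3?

Header: 0..8  magic  (8B, 8-aligned); 8..9  version  (1B, 1-aligned); 9..10  -- padding (1B); 10..12  payload_len  (2B, 2-aligned); 12..14  seq  (2B, 2-aligned); 14..16  -- padding (2B); 16..24  ttl  (8B, 8-aligned); sizeof = 24, alignof = 8
0..4  pid  (4B, 2-aligned)
4..12  cpu  (8B, 2-aligned)
12..16  refcount  (4B, 2-aligned)
16..40  prio  (24B, 2-aligned)
within Header: seq at 12
16 + 12 = 28

28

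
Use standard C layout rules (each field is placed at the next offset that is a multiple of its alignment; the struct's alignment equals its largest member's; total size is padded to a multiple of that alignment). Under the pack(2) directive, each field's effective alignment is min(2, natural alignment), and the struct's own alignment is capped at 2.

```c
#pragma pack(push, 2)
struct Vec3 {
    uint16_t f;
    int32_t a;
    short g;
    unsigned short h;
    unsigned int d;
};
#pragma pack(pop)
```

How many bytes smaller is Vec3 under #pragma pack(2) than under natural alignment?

natural layout:
  f at 0 (size 2, align 2) → ends 2
  pad 2 to align 4 for a
  a at 4 (size 4, align 4) → ends 8
  g at 8 (size 2, align 2) → ends 10
  h at 10 (size 2, align 2) → ends 12
  d at 12 (size 4, align 4) → ends 16
  total 16 bytes, alignment 4
packed(2) layout:
  f at 0 (size 2, align 2) → ends 2
  a at 2 (size 4, align 2) → ends 6
  g at 6 (size 2, align 2) → ends 8
  h at 8 (size 2, align 2) → ends 10
  d at 10 (size 4, align 2) → ends 14
  total 14 bytes, alignment 2
16 − 14 = 2

2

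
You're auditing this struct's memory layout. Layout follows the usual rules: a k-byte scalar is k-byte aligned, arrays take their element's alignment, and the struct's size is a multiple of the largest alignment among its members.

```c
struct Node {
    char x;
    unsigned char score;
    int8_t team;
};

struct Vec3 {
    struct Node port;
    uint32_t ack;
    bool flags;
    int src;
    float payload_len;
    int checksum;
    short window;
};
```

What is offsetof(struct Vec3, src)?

Node: x at 0 (size 1, align 1) → ends 1; score at 1 (size 1, align 1) → ends 2; team at 2 (size 1, align 1) → ends 3; total 3 bytes, alignment 1
port at 0 (size 3, align 1) → ends 3
pad 1 to align 4 for ack
ack at 4 (size 4, align 4) → ends 8
flags at 8 (size 1, align 1) → ends 9
pad 3 to align 4 for src
src at 12 (size 4, align 4) → ends 16

12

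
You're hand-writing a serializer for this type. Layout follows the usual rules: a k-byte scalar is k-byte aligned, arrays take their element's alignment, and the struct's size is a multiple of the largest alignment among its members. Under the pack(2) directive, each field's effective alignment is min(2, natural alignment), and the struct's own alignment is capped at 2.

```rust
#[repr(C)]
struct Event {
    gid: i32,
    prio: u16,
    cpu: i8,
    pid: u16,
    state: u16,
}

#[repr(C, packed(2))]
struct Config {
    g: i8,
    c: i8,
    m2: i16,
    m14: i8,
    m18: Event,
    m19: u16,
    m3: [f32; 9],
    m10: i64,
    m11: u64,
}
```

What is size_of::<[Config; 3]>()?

216

Event: @0: gid [4B, align 4] → 4; @4: prio [2B, align 2] → 6; @6: cpu [1B, align 1] → 7; +1 pad (align 2); @8: pid [2B, align 2] → 10; @10: state [2B, align 2] → 12; size 12, align 4
@0: g [1B, align 1] → 1
@1: c [1B, align 1] → 2
@2: m2 [2B, align 2] → 4
@4: m14 [1B, align 1] → 5
+1 pad (align 2)
@6: m18 [12B, align 2] → 18
@18: m19 [2B, align 2] → 20
@20: m3 [36B, align 2] → 56
@56: m10 [8B, align 2] → 64
@64: m11 [8B, align 2] → 72
size 72, align 2
array of 3: 3 × 72 = 216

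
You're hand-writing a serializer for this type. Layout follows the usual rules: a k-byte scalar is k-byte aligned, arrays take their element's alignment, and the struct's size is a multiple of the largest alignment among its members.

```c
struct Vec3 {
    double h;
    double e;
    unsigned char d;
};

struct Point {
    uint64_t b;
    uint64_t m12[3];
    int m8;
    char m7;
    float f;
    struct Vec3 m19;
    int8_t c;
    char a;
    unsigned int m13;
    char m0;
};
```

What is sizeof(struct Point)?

Vec3: h at 0 (size 8, align 8) → ends 8; e at 8 (size 8, align 8) → ends 16; d at 16 (size 1, align 1) → ends 17; tail pad 7 to reach multiple of 8; total 24 bytes, alignment 8
b at 0 (size 8, align 8) → ends 8
m12 at 8 (size 24, align 8) → ends 32
m8 at 32 (size 4, align 4) → ends 36
m7 at 36 (size 1, align 1) → ends 37
pad 3 to align 4 for f
f at 40 (size 4, align 4) → ends 44
pad 4 to align 8 for m19
m19 at 48 (size 24, align 8) → ends 72
c at 72 (size 1, align 1) → ends 73
a at 73 (size 1, align 1) → ends 74
pad 2 to align 4 for m13
m13 at 76 (size 4, align 4) → ends 80
m0 at 80 (size 1, align 1) → ends 81
tail pad 7 to reach multiple of 8
total 88 bytes, alignment 8

88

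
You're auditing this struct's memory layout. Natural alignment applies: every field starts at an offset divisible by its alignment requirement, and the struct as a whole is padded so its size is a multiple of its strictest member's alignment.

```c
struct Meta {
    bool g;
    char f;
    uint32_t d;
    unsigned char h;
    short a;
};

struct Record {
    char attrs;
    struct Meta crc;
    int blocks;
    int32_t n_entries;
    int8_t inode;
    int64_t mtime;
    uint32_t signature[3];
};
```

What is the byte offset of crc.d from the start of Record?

Meta: g at 0 (size 1, align 1) → ends 1; f at 1 (size 1, align 1) → ends 2; pad 2 to align 4 for d; d at 4 (size 4, align 4) → ends 8; h at 8 (size 1, align 1) → ends 9; pad 1 to align 2 for a; a at 10 (size 2, align 2) → ends 12; total 12 bytes, alignment 4
attrs at 0 (size 1, align 1) → ends 1
pad 3 to align 4 for crc
crc at 4 (size 12, align 4) → ends 16
within Meta: d at 4
4 + 4 = 8

8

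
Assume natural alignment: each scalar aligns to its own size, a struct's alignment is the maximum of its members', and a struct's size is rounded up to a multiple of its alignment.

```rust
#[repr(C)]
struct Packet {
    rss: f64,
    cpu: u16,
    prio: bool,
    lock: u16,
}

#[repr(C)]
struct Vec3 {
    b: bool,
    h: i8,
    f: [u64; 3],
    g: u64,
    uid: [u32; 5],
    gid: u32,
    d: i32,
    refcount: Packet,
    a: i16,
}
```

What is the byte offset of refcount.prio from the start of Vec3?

82

Packet: rss at 0 (size 8, align 8) → ends 8; cpu at 8 (size 2, align 2) → ends 10; prio at 10 (size 1, align 1) → ends 11; pad 1 to align 2 for lock; lock at 12 (size 2, align 2) → ends 14; tail pad 2 to reach multiple of 8; total 16 bytes, alignment 8
b at 0 (size 1, align 1) → ends 1
h at 1 (size 1, align 1) → ends 2
pad 6 to align 8 for f
f at 8 (size 24, align 8) → ends 32
g at 32 (size 8, align 8) → ends 40
uid at 40 (size 20, align 4) → ends 60
gid at 60 (size 4, align 4) → ends 64
d at 64 (size 4, align 4) → ends 68
pad 4 to align 8 for refcount
refcount at 72 (size 16, align 8) → ends 88
within Packet: prio at 10
72 + 10 = 82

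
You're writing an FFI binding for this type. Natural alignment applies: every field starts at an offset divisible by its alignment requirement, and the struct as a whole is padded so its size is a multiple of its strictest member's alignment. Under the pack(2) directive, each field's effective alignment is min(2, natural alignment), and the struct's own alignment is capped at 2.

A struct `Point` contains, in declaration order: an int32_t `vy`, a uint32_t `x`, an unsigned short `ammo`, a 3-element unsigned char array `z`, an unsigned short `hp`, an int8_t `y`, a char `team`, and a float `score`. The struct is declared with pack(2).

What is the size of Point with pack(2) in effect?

22

vy at 0 (size 4, align 2) → ends 4
x at 4 (size 4, align 2) → ends 8
ammo at 8 (size 2, align 2) → ends 10
z at 10 (size 3, align 1) → ends 13
pad 1 to align 2 for hp
hp at 14 (size 2, align 2) → ends 16
y at 16 (size 1, align 1) → ends 17
team at 17 (size 1, align 1) → ends 18
score at 18 (size 4, align 2) → ends 22
total 22 bytes, alignment 2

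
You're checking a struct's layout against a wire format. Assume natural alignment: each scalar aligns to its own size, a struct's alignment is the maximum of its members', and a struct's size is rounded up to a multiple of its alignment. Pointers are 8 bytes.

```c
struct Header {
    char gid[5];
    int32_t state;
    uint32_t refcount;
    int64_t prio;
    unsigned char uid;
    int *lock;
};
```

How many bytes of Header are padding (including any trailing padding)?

10

@0: gid [5B, align 1] → 5
+3 pad (align 4)
@8: state [4B, align 4] → 12
@12: refcount [4B, align 4] → 16
@16: prio [8B, align 8] → 24
@24: uid [1B, align 1] → 25
+7 pad (align 8)
@32: lock [8B, align 8] → 40
size 40, align 8
data bytes 30, size 40 → padding 10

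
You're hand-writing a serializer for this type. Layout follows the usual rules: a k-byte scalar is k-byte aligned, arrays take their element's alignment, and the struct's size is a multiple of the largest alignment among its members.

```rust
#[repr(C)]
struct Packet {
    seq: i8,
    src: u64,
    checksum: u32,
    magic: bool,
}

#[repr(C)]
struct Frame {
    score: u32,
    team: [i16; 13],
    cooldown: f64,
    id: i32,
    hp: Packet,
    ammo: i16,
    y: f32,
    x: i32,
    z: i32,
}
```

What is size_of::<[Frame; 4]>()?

352

Packet: 0..1  seq  (1B, 1-aligned); 1..8  -- padding (7B); 8..16  src  (8B, 8-aligned); 16..20  checksum  (4B, 4-aligned); 20..21  magic  (1B, 1-aligned); 21..24  -- tail padding (3B); sizeof = 24, alignof = 8
0..4  score  (4B, 4-aligned)
4..30  team  (26B, 2-aligned)
30..32  -- padding (2B)
32..40  cooldown  (8B, 8-aligned)
40..44  id  (4B, 4-aligned)
44..48  -- padding (4B)
48..72  hp  (24B, 8-aligned)
72..74  ammo  (2B, 2-aligned)
74..76  -- padding (2B)
76..80  y  (4B, 4-aligned)
80..84  x  (4B, 4-aligned)
84..88  z  (4B, 4-aligned)
sizeof = 88, alignof = 8
array of 4: 4 × 88 = 352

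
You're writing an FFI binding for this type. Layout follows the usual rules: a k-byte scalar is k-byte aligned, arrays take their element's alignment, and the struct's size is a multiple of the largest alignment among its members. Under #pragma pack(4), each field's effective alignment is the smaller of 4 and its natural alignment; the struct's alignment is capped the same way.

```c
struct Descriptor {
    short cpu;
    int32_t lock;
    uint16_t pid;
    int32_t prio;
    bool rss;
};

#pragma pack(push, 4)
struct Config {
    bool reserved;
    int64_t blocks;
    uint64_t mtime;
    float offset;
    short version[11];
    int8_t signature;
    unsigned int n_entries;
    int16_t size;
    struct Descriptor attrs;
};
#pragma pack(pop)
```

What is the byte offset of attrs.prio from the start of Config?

68

Descriptor: cpu at 0 (size 2, align 2) → ends 2; pad 2 to align 4 for lock; lock at 4 (size 4, align 4) → ends 8; pid at 8 (size 2, align 2) → ends 10; pad 2 to align 4 for prio; prio at 12 (size 4, align 4) → ends 16; rss at 16 (size 1, align 1) → ends 17; tail pad 3 to reach multiple of 4; total 20 bytes, alignment 4
reserved at 0 (size 1, align 1) → ends 1
pad 3 to align 4 for blocks
blocks at 4 (size 8, align 4) → ends 12
mtime at 12 (size 8, align 4) → ends 20
offset at 20 (size 4, align 4) → ends 24
version at 24 (size 22, align 2) → ends 46
signature at 46 (size 1, align 1) → ends 47
pad 1 to align 4 for n_entries
n_entries at 48 (size 4, align 4) → ends 52
size at 52 (size 2, align 2) → ends 54
pad 2 to align 4 for attrs
attrs at 56 (size 20, align 4) → ends 76
within Descriptor: prio at 12
56 + 12 = 68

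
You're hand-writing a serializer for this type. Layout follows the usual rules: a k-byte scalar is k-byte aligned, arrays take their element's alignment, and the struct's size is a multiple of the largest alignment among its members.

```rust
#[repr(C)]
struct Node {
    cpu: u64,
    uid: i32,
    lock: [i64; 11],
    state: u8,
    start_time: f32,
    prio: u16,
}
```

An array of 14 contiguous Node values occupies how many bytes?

@0: cpu [8B, align 8] → 8
@8: uid [4B, align 4] → 12
+4 pad (align 8)
@16: lock [88B, align 8] → 104
@104: state [1B, align 1] → 105
+3 pad (align 4)
@108: start_time [4B, align 4] → 112
@112: prio [2B, align 2] → 114
+6 tail pad (align 8)
size 120, align 8
array of 14: 14 × 120 = 1680

1680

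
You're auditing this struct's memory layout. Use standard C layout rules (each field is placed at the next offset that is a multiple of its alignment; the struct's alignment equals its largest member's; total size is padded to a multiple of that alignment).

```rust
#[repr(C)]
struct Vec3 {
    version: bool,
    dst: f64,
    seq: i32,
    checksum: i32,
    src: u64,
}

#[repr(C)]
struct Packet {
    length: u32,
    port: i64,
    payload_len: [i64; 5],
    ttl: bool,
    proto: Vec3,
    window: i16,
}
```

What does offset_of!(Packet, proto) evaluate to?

Vec3: @0: version [1B, align 1] → 1; +7 pad (align 8); @8: dst [8B, align 8] → 16; @16: seq [4B, align 4] → 20; @20: checksum [4B, align 4] → 24; @24: src [8B, align 8] → 32; size 32, align 8
@0: length [4B, align 4] → 4
+4 pad (align 8)
@8: port [8B, align 8] → 16
@16: payload_len [40B, align 8] → 56
@56: ttl [1B, align 1] → 57
+7 pad (align 8)
@64: proto [32B, align 8] → 96

64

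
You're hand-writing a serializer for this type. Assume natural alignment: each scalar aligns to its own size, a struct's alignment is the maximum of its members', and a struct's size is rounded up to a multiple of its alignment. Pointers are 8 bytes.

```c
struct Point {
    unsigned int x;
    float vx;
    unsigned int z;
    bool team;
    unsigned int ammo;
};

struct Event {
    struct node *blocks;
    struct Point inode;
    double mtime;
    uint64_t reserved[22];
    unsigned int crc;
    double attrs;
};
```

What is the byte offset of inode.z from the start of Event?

16

Point: @0: x [4B, align 4] → 4; @4: vx [4B, align 4] → 8; @8: z [4B, align 4] → 12; @12: team [1B, align 1] → 13; +3 pad (align 4); @16: ammo [4B, align 4] → 20; size 20, align 4
@0: blocks [8B, align 8] → 8
@8: inode [20B, align 4] → 28
within Point: z at 8
8 + 8 = 16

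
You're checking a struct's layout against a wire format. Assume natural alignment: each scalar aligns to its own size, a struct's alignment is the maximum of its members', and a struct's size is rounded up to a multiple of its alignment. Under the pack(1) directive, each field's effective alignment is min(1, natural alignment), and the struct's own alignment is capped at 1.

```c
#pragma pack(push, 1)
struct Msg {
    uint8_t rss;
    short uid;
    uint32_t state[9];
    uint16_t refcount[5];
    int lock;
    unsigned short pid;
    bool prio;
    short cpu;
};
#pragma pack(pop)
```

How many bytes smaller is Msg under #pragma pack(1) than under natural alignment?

natural layout:
  rss at 0 (size 1, align 1) → ends 1
  pad 1 to align 2 for uid
  uid at 2 (size 2, align 2) → ends 4
  state at 4 (size 36, align 4) → ends 40
  refcount at 40 (size 10, align 2) → ends 50
  pad 2 to align 4 for lock
  lock at 52 (size 4, align 4) → ends 56
  pid at 56 (size 2, align 2) → ends 58
  prio at 58 (size 1, align 1) → ends 59
  pad 1 to align 2 for cpu
  cpu at 60 (size 2, align 2) → ends 62
  tail pad 2 to reach multiple of 4
  total 64 bytes, alignment 4
packed(1) layout:
  rss at 0 (size 1, align 1) → ends 1
  uid at 1 (size 2, align 1) → ends 3
  state at 3 (size 36, align 1) → ends 39
  refcount at 39 (size 10, align 1) → ends 49
  lock at 49 (size 4, align 1) → ends 53
  pid at 53 (size 2, align 1) → ends 55
  prio at 55 (size 1, align 1) → ends 56
  cpu at 56 (size 2, align 1) → ends 58
  total 58 bytes, alignment 1
64 − 58 = 6

6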